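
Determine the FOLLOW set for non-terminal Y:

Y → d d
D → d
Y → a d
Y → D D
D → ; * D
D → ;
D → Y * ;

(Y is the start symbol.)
Y is the start symbol, so $ ∈ FOLLOW(Y).
In D → Y * ;: Y is followed by '*' ';', add FIRST('*' ';') \ {ε} = { '*' }

Taking the union: FOLLOW(Y) = { $, '*' }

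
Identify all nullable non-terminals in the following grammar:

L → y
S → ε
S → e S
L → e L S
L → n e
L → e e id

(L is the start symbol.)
ε-productions: S → ε
So S is immediately nullable.
No further non-terminal can be added: every production for the remaining non-terminals contains a terminal or a non-nullable non-terminal.
Nullable = { 'S' }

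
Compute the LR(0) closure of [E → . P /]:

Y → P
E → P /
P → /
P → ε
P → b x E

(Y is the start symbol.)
{ [E → . P /], [P → . /], [P → . b x E], [P → .] }

To compute CLOSURE, for each item [A → α.Bβ] where B is a non-terminal, add [B → .γ] for all productions B → γ; repeat for the newly added items until nothing changes.

Start with: [E → . P /]
  [E → . P /] has the dot before P: add [P → . /], [P → .], [P → . b x E]
No further items can be added.

CLOSURE = { [E → . P /], [P → . /], [P → . b x E], [P → .] }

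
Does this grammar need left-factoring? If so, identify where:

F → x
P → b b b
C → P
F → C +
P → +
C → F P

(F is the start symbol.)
No, left-factoring is not needed

Left-factoring is needed when two productions for the same non-terminal
share a common prefix on the right-hand side.

Productions for F:
  F → x
  F → C +
Productions for P:
  P → b b b
  P → +
Productions for C:
  C → P
  C → F P

No common prefixes found.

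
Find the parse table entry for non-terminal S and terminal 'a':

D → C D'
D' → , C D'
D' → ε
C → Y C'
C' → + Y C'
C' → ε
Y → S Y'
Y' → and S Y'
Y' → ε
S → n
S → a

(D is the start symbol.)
To find M[S, 'a'], we find productions for S where 'a' is in the predict set (PREDICT(N → α) = (FIRST(α) \ {ε}) ∪ (FOLLOW(N) if α ⇒* ε)).

S → n: PREDICT = { 'n' }
S → a: PREDICT = { 'a' }
  'a' is in predict set, so this production goes in M[S, 'a']

M[S, 'a'] = S → a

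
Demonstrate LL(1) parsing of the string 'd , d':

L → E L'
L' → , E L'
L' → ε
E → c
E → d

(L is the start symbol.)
LL(1) parsing maintains a stack (initially the start symbol over $) and the input. At each step: if the stack top is a terminal, match it against the current input token; if it is a non-terminal N, replace it with the RHS of M[N, lookahead] (the unique production whose predict set contains the lookahead).

Stack is shown with the top on the left.

Stack     Input    Action
-------------------------
L $       d , d $  output L → E L'
E L' $    d , d $  output E → d
d L' $    d , d $  match 'd'
L' $      , d $    output L' → , E L'
, E L' $  , d $    match ','
E L' $    d $      output E → d
d L' $    d $      match 'd'
L' $      $        output L' → ε
$         $        accept

The string is accepted.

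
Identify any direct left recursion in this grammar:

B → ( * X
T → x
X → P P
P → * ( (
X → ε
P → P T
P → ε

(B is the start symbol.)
Yes, P is left-recursive

Direct left recursion occurs when N → N α for some non-terminal N (the right-hand side begins with the left-hand side itself).

B → ( * X: starts with '('
T → x: starts with x
X → P P: starts with P
P → * ( (: starts with '*'
X → ε: starts with ε
P → P T: LEFT RECURSIVE (starts with P)
P → ε: starts with ε

The grammar has direct left recursion on: P.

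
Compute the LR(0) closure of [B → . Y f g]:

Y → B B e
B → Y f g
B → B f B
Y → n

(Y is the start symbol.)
{ [B → . B f B], [B → . Y f g], [Y → . B B e], [Y → . n] }

Start with: [B → . Y f g]
  [B → . Y f g] has the dot before Y: add [Y → . B B e], [Y → . n]
  [Y → . B B e] has the dot before B: add [B → . B f B]
No further items can be added.

CLOSURE = { [B → . B f B], [B → . Y f g], [Y → . B B e], [Y → . n] }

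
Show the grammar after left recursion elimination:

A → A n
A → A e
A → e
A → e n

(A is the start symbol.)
A is directly left-recursive. The standard transformation for
  A → A α₁ | ... | A α_m | β₁ | ... | β_n
is
  A  → β₁ A' | ... | β_n A'
  A' → α₁ A' | ... | α_m A' | ε

A → e becomes A → e A'
A → e n becomes A → e n A'
A → A n becomes A' → n A'
A → A e becomes A' → e A'
Add A' → ε

Resulting grammar:
A → e A'
A → e n A'
A' → n A'
A' → e A'
A' → ε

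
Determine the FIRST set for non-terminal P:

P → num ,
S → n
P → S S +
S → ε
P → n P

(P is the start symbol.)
FIRST sets of the other non-terminals involved (by the same procedure, iterated to a fixed point):
  FIRST(S) = { 'n', ε }

From P → num ,:
  - num is a terminal: add 'num' and stop
From P → S S +:
  - S is a non-terminal: add FIRST(S) \ {ε} = { 'n' }
    S is nullable, so continue to the next symbol
  - S is a non-terminal: add FIRST(S) \ {ε} = { 'n' }
    S is nullable, so continue to the next symbol
  - '+' is a terminal: add '+' and stop
From P → n P:
  - n is a terminal: add 'n' and stop

Collecting: FIRST(P) = { '+', 'n', 'num' }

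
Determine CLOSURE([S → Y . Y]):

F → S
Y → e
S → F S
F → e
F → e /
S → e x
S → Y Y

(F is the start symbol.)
{ [S → Y . Y], [Y → . e] }

Start with: [S → Y . Y]
  [S → Y . Y] has the dot before Y: add [Y → . e]
No further items can be added.

CLOSURE = { [S → Y . Y], [Y → . e] }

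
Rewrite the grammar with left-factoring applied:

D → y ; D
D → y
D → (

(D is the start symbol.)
D → y D'
D' → ; D
D' → ε
D → (

Left-factoring transforms A → αβ₁ | αβ₂ into A → αA' and A' → β₁ | β₂
(α is the longest common prefix among the alternatives). Repeat until
no nonterminal has two alternatives with a common prefix.

Round 1: D has alternatives sharing prefix 'y'. Introduce D': D → y D'
  Add: D' → ; D
  Add: D' → ε

No remaining common prefixes — done.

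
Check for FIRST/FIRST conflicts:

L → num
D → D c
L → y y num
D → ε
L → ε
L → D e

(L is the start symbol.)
FIRST sets of the non-terminals at (or reachable through a nullable prefix from) the front of some alternative:
  FIRST(D) = { 'c', ε }

Productions for L:
  L → num: FIRST = { 'num' }
  L → y y num: FIRST = { 'y' }
  L → ε: FIRST = { ε }
  L → D e: FIRST = { 'c', 'e' }
Productions for D:
  D → D c: FIRST = { 'c' }
  D → ε: FIRST = { ε }

All alternatives of each non-terminal have pairwise disjoint FIRST sets.

Answer: No FIRST/FIRST conflicts.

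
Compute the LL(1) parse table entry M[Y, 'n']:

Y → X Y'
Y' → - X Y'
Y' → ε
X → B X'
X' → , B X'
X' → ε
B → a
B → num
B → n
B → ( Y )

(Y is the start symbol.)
Y → X Y'

To find M[Y, 'n'], we find productions for Y where 'n' is in the predict set (PREDICT(N → α) = (FIRST(α) \ {ε}) ∪ (FOLLOW(N) if α ⇒* ε)).

Relevant sets:
  FIRST(X) = { '(', 'a', 'n', 'num' }

Y → X Y': PREDICT = { '(', 'a', 'n', 'num' }
  'n' is in predict set, so this production goes in M[Y, 'n']

M[Y, 'n'] = Y → X Y'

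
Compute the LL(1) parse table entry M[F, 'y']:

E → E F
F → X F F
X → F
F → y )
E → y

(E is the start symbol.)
F → X F F, F → y )

To find M[F, 'y'], we find productions for F where 'y' is in the predict set (PREDICT(N → α) = (FIRST(α) \ {ε}) ∪ (FOLLOW(N) if α ⇒* ε)).

Relevant sets:
  FIRST(X) = { 'y' }

F → X F F: PREDICT = { 'y' }
  'y' is in predict set, so this production goes in M[F, 'y']
F → y ): PREDICT = { 'y' }
  'y' is in predict set, so this production goes in M[F, 'y']

M[F, 'y'] = F → X F F, F → y )  (a multiply-defined cell — the grammar is not LL(1))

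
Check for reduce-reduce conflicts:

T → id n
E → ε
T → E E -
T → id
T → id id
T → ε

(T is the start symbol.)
Augment with T' → T and build the canonical LR(0) collection (I0 = CLOSURE({[T' → . T]}), then GOTO on every symbol after a dot until no new states appear). It has 8 states:
  I0: { [E → .], [T → . E E -], [T → . id id], [T → . id n], [T → . id], [T → .], [T' → . T] }  — shift, 2 reduces
  I1: { [E → .], [T → E . E -] }  — reduce
  I2: { [T' → T .] }  — accept
  I3: { [T → id . id], [T → id . n], [T → id .] }  — shift, reduce
  I4: { [T → id id .] }  — reduce
  I5: { [T → id n .] }  — reduce
  I6: { [T → E E . -] }  — shift
  I7: { [T → E E - .] }  — reduce

I0 contains complete items [E → .], [T → .] — reduce-reduce conflict.

Answer: Yes — I0: [E → .] vs [T → .]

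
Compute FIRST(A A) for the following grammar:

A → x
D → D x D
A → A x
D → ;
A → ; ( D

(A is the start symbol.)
FIRST sets of the non-terminals involved (from the grammar, by fixed-point iteration):
  FIRST(A) = { ';', 'x' }

To compute FIRST(A A), process the symbols left to right:
Symbol A is a non-terminal. Add FIRST(A) \ {ε} = { ';', 'x' }
A is not nullable (ε ∉ FIRST(A)), so stop here.
FIRST(A A) = { ';', 'x' }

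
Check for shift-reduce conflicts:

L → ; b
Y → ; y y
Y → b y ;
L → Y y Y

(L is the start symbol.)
No shift-reduce conflicts

Augment with L' → L and build the canonical LR(0) collection (I0 = CLOSURE({[L' → . L]}), then GOTO on every symbol after a dot until no new states appear). It has 13 states:
  I0: { [L → . ; b], [L → . Y y Y], [L' → . L], [Y → . ; y y], [Y → . b y ;] }  — shift
  I1: { [L → ; . b], [Y → ; . y y] }  — shift
  I2: { [L' → L .] }  — accept
  I3: { [L → Y . y Y] }  — shift
  I4: { [Y → b . y ;] }  — shift
  I5: { [Y → b y . ;] }  — shift
  I6: { [Y → b y ; .] }  — reduce
  I7: { [L → Y y . Y], [Y → . ; y y], [Y → . b y ;] }  — shift
  I8: { [Y → ; . y y] }  — shift
  I9: { [L → Y y Y .] }  — reduce
  I10: { [Y → ; y . y] }  — shift
  I11: { [Y → ; y y .] }  — reduce
  I12: { [L → ; b .] }  — reduce

No state contains both a complete item and a shift item.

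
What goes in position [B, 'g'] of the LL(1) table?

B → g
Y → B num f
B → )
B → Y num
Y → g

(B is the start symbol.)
B → g, B → Y num

To find M[B, 'g'], we find productions for B where 'g' is in the predict set (PREDICT(N → α) = (FIRST(α) \ {ε}) ∪ (FOLLOW(N) if α ⇒* ε)).

Relevant sets:
  FIRST(Y) = { ')', 'g' }

B → g: PREDICT = { 'g' }
  'g' is in predict set, so this production goes in M[B, 'g']
B → ): PREDICT = { ')' }
B → Y num: PREDICT = { ')', 'g' }
  'g' is in predict set, so this production goes in M[B, 'g']

M[B, 'g'] = B → g, B → Y num  (a multiply-defined cell — the grammar is not LL(1))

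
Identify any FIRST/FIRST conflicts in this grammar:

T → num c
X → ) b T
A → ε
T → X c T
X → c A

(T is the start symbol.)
No FIRST/FIRST conflicts.

A FIRST/FIRST conflict occurs when two productions N → α and N → β for the same non-terminal have FIRST(α) ∩ FIRST(β) ≠ ∅ (with ε ∈ FIRST of a nullable right-hand side, so two nullable alternatives also conflict).

FIRST sets of the non-terminals at (or reachable through a nullable prefix from) the front of some alternative:
  FIRST(X) = { ')', 'c' }

Productions for T:
  T → num c: FIRST = { 'num' }
  T → X c T: FIRST = { ')', 'c' }
Productions for X:
  X → ) b T: FIRST = { ')' }
  X → c A: FIRST = { 'c' }
A has only one production, so no FIRST/FIRST conflict is possible there.

All alternatives of each non-terminal have pairwise disjoint FIRST sets.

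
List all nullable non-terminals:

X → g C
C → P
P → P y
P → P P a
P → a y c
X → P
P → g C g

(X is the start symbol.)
None

A non-terminal is nullable if it can derive ε (the empty string): either it has an ε-production, or it has a production whose right-hand side consists entirely of nullable non-terminals.

There are no ε-productions, so no non-terminal can derive ε.
No non-terminals are nullable.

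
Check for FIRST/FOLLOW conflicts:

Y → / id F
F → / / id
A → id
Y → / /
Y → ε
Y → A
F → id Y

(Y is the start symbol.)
No FIRST/FOLLOW conflicts.

A FIRST/FOLLOW conflict occurs when a non-terminal N has a nullable alternative N → β (β ⇒* ε) and another alternative N → α with FIRST(α) ∩ FOLLOW(N) ≠ ∅: on such a lookahead the parser cannot decide between expanding α and letting N vanish via β.

Nullable non-terminals: Y.
FIRST sets used below: FIRST(A) = { 'id' }

Y: nullable alternative(s) Y → ε; FOLLOW(Y) = { $ }
  Y → / id F: FIRST \ {ε} = { '/' } — disjoint from FOLLOW(Y)
  Y → / /: FIRST \ {ε} = { '/' } — disjoint from FOLLOW(Y)
  Y → ε: FIRST \ {ε} = { } — this is the only nullable alternative, skip
  Y → A: FIRST \ {ε} = { 'id' } — disjoint from FOLLOW(Y)

A, F have no nullable alternative, so no FIRST/FOLLOW check is needed there.

No FIRST/FOLLOW conflicts found.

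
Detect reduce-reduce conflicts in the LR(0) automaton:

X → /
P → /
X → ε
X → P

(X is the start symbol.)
A reduce-reduce conflict occurs when an LR(0) state has two complete items [A → α .] and [B → β .] — both call for a reduction, and with no lookahead the parser cannot choose between them.

Augment with X' → X and build the canonical LR(0) collection (I0 = CLOSURE({[X' → . X]}), then GOTO on every symbol after a dot until no new states appear). It has 4 states:
  I0: { [P → . /], [X → . /], [X → . P], [X → .], [X' → . X] }  — shift, reduce
  I1: { [P → / .], [X → / .] }  — 2 reduces
  I2: { [X → P .] }  — reduce
  I3: { [X' → X .] }  — accept

I1 contains complete items [P → / .], [X → / .] — reduce-reduce conflict.

Answer: Yes — I1: [P → / .] vs [X → / .]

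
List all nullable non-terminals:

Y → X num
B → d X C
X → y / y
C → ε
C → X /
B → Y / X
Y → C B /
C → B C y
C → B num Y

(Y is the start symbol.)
{ 'C' }

ε-productions: C → ε
So C is immediately nullable.
No further non-terminal can be added: every production for the remaining non-terminals contains a terminal or a non-nullable non-terminal.
Nullable = { 'C' }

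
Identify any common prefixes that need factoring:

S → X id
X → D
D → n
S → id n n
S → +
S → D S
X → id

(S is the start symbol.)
No, left-factoring is not needed

Left-factoring is needed when two productions for the same non-terminal
share a common prefix on the right-hand side.

Productions for S:
  S → X id
  S → id n n
  S → +
  S → D S
Productions for X:
  X → D
  X → id

No common prefixes found.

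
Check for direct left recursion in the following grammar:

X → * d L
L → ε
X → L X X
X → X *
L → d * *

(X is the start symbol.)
X → * d L: starts with '*'
L → ε: starts with ε
X → L X X: starts with L
X → X *: LEFT RECURSIVE (starts with X)
L → d * *: starts with d

The grammar has direct left recursion on: X.

Answer: Yes, X is left-recursive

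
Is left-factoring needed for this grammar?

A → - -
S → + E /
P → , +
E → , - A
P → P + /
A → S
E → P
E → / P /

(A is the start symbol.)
Left-factoring is needed when two productions for the same non-terminal
share a common prefix on the right-hand side.

Productions for A:
  A → - -
  A → S
Productions for P:
  P → , +
  P → P + /
Productions for E:
  E → , - A
  E → P
  E → / P /

No common prefixes found.

Answer: No, left-factoring is not needed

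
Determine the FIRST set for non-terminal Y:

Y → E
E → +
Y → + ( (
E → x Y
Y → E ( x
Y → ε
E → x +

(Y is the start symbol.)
To compute FIRST(Y), examine every production with Y on the left-hand side, reading each right-hand side left to right until a non-nullable symbol is reached.

FIRST sets of the other non-terminals involved (by the same procedure, iterated to a fixed point):
  FIRST(E) = { '+', 'x' }

From Y → E:
  - E is a non-terminal: add FIRST(E) \ {ε} = { '+', 'x' }
    E is not nullable, so stop
From Y → + ( (:
  - '+' is a terminal: add '+' and stop
From Y → E ( x:
  - E is a non-terminal: add FIRST(E) \ {ε} = { '+', 'x' }
    E is not nullable, so stop
From Y → ε:
  - ε-production, so ε ∈ FIRST(Y)

Collecting: FIRST(Y) = { '+', 'x', ε }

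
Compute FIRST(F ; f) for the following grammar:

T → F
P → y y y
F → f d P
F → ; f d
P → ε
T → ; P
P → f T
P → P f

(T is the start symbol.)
FIRST sets of the non-terminals involved (from the grammar, by fixed-point iteration):
  FIRST(F) = { ';', 'f' }

To compute FIRST(F ; f), process the symbols left to right:
Symbol F is a non-terminal. Add FIRST(F) \ {ε} = { ';', 'f' }
F is not nullable (ε ∉ FIRST(F)), so stop here.
FIRST(F ; f) = { ';', 'f' }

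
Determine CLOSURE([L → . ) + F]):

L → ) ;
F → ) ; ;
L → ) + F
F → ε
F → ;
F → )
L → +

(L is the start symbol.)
To compute CLOSURE, for each item [A → α.Bβ] where B is a non-terminal, add [B → .γ] for all productions B → γ; repeat for the newly added items until nothing changes.

Start with: [L → . ) + F]
The dot precedes the terminal ')', so nothing is added.

CLOSURE = { [L → . ) + F] }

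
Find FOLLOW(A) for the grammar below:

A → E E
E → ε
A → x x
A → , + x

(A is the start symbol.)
A is the start symbol, so $ ∈ FOLLOW(A).
A does not occur on any right-hand side.

Taking the union: FOLLOW(A) = { $ }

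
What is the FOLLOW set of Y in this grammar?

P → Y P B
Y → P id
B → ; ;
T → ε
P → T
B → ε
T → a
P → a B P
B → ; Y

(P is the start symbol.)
To compute FOLLOW(Y), find every occurrence of Y on a right-hand side N → α Y β: add FIRST(β) \ {ε}, and if β is empty or nullable also add FOLLOW(N). Iterate to a fixed point.

In P → Y P B: Y is followed by P B, add FIRST(P B) \ {ε} = { ';', 'a', 'id' }
  P B is nullable, so also add FOLLOW(P)
In B → ; Y: Y is at the end, add FOLLOW(B)

The FOLLOW sets referred to above (computed the same way, to a fixed point):
  FOLLOW(P) = { $, ';', 'id' }
  FOLLOW(B) = { $, ';', 'a', 'id' }

Taking the union: FOLLOW(Y) = { $, ';', 'a', 'id' }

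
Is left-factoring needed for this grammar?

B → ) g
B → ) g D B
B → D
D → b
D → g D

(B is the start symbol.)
Yes, B has productions with common prefix ') g'

Left-factoring is needed when two productions for the same non-terminal
share a common prefix on the right-hand side.

Productions for B:
  B → ) g
  B → ) g D B
  B → D
Productions for D:
  D → b
  D → g D

Found common prefix ') g' in productions for B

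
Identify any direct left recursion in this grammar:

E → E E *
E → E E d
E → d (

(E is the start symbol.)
Direct left recursion occurs when N → N α for some non-terminal N (the right-hand side begins with the left-hand side itself).

E → E E *: LEFT RECURSIVE (starts with E)
E → E E d: LEFT RECURSIVE (starts with E)
E → d (: starts with d

The grammar has direct left recursion on: E.

Answer: Yes, E is left-recursive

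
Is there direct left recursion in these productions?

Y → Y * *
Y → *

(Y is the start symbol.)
Direct left recursion occurs when N → N α for some non-terminal N (the right-hand side begins with the left-hand side itself).

Y → Y * *: LEFT RECURSIVE (starts with Y)
Y → *: starts with '*'

The grammar has direct left recursion on: Y.

Answer: Yes, Y is left-recursive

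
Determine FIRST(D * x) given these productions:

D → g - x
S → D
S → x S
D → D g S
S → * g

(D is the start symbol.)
FIRST sets of the non-terminals involved (from the grammar, by fixed-point iteration):
  FIRST(D) = { 'g' }

To compute FIRST(D * x), process the symbols left to right:
Symbol D is a non-terminal. Add FIRST(D) \ {ε} = { 'g' }
D is not nullable (ε ∉ FIRST(D)), so stop here.
FIRST(D * x) = { 'g' }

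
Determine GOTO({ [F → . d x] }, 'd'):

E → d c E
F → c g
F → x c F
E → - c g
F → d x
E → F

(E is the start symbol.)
GOTO(I, 'd') = CLOSURE({ [A → αX.β] : [A → α.Xβ] ∈ I, X = 'd' })

Items with dot before 'd', with the dot advanced:
  [F → . d x] → [F → d . x]
Closure adds nothing (no advanced item has the dot before a non-terminal).

GOTO = { [F → d . x] }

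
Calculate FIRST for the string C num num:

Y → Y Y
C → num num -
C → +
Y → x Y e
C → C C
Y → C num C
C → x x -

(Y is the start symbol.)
{ '+', 'num', 'x' }

FIRST sets of the non-terminals involved (from the grammar, by fixed-point iteration):
  FIRST(C) = { '+', 'num', 'x' }

To compute FIRST(C num num), process the symbols left to right:
Symbol C is a non-terminal. Add FIRST(C) \ {ε} = { '+', 'num', 'x' }
C is not nullable (ε ∉ FIRST(C)), so stop here.
FIRST(C num num) = { '+', 'num', 'x' }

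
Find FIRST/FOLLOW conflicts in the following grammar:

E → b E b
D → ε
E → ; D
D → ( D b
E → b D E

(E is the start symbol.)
No FIRST/FOLLOW conflicts.

A FIRST/FOLLOW conflict occurs when a non-terminal N has a nullable alternative N → β (β ⇒* ε) and another alternative N → α with FIRST(α) ∩ FOLLOW(N) ≠ ∅: on such a lookahead the parser cannot decide between expanding α and letting N vanish via β.

Nullable non-terminals: D.

D: nullable alternative(s) D → ε; FOLLOW(D) = { $, ';', 'b' }
  D → ε: FIRST \ {ε} = { } — this is the only nullable alternative, skip
  D → ( D b: FIRST \ {ε} = { '(' } — disjoint from FOLLOW(D)

E has no nullable alternative, so no FIRST/FOLLOW check is needed there.

No FIRST/FOLLOW conflicts found.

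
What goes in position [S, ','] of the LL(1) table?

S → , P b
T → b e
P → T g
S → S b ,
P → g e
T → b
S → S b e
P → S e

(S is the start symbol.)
S → , P b, S → S b ,, S → S b e

To find M[S, ','], we find productions for S where ',' is in the predict set (PREDICT(N → α) = (FIRST(α) \ {ε}) ∪ (FOLLOW(N) if α ⇒* ε)).

Relevant sets:
  FIRST(S) = { ',' }

S → , P b: PREDICT = { ',' }
  ',' is in predict set, so this production goes in M[S, ',']
S → S b ,: PREDICT = { ',' }
  ',' is in predict set, so this production goes in M[S, ',']
S → S b e: PREDICT = { ',' }
  ',' is in predict set, so this production goes in M[S, ',']

M[S, ','] = S → , P b, S → S b ,, S → S b e  (a multiply-defined cell — the grammar is not LL(1))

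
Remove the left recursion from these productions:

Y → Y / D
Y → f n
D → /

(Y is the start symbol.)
Y → f n Y'
Y' → / D Y'
Y' → ε
D → /

Y is directly left-recursive. The standard transformation for
  A → A α₁ | ... | A α_m | β₁ | ... | β_n
is
  A  → β₁ A' | ... | β_n A'
  A' → α₁ A' | ... | α_m A' | ε

Y → f n becomes Y → f n Y'
Y → Y / D becomes Y' → / D Y'
Add Y' → ε

Productions for other non-terminals are unchanged:
  D → /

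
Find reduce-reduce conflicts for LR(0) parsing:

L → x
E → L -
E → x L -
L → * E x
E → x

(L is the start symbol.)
Augment with L' → L and build the canonical LR(0) collection (I0 = CLOSURE({[L' → . L]}), then GOTO on every symbol after a dot until no new states appear). It has 11 states:
  I0: { [L → . * E x], [L → . x], [L' → . L] }  — shift
  I1: { [E → . L -], [E → . x L -], [E → . x], [L → * . E x], [L → . * E x], [L → . x] }  — shift
  I2: { [L' → L .] }  — accept
  I3: { [L → x .] }  — reduce
  I4: { [L → * E . x] }  — shift
  I5: { [E → L . -] }  — shift
  I6: { [E → x . L -], [E → x .], [L → . * E x], [L → . x], [L → x .] }  — shift, 2 reduces
  I7: { [E → x L . -] }  — shift
  I8: { [E → x L - .] }  — reduce
  I9: { [E → L - .] }  — reduce
  I10: { [L → * E x .] }  — reduce

I6 contains complete items [E → x .], [L → x .] — reduce-reduce conflict.

Answer: Yes — I6: [E → x .] vs [L → x .]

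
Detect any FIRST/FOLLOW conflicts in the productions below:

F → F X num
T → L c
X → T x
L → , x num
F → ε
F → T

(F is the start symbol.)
A FIRST/FOLLOW conflict occurs when a non-terminal N has a nullable alternative N → β (β ⇒* ε) and another alternative N → α with FIRST(α) ∩ FOLLOW(N) ≠ ∅: on such a lookahead the parser cannot decide between expanding α and letting N vanish via β.

Nullable non-terminals: F.
FIRST sets used below: FIRST(F) = { ',', ε }, FIRST(X) = { ',' }, FIRST(T) = { ',' }

F: nullable alternative(s) F → ε; FOLLOW(F) = { $, ',' }
  F → F X num: FIRST \ {ε} = { ',' } — overlaps FOLLOW(F) on { ',' }: CONFLICT
  F → ε: FIRST \ {ε} = { } — this is the only nullable alternative, skip
  F → T: FIRST \ {ε} = { ',' } — overlaps FOLLOW(F) on { ',' }: CONFLICT

L, T, X have no nullable alternative, so no FIRST/FOLLOW check is needed there.

So the grammar has 2 FIRST/FOLLOW conflicts (marked CONFLICT above).

Answer: Yes. F → F X num with FOLLOW(F) on { ',' }; F → T with FOLLOW(F) on { ',' }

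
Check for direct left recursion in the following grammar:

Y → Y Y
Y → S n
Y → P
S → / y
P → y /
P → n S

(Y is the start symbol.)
Direct left recursion occurs when N → N α for some non-terminal N (the right-hand side begins with the left-hand side itself).

Y → Y Y: LEFT RECURSIVE (starts with Y)
Y → S n: starts with S
Y → P: starts with P
S → / y: starts with '/'
P → y /: starts with y
P → n S: starts with n

The grammar has direct left recursion on: Y.

Answer: Yes, Y is left-recursive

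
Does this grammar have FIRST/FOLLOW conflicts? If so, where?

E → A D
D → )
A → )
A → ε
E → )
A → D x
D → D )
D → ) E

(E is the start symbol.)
Yes. A → ')' with FOLLOW(A) on { ')' }; A → D x with FOLLOW(A) on { ')' }

A FIRST/FOLLOW conflict occurs when a non-terminal N has a nullable alternative N → β (β ⇒* ε) and another alternative N → α with FIRST(α) ∩ FOLLOW(N) ≠ ∅: on such a lookahead the parser cannot decide between expanding α and letting N vanish via β.

Nullable non-terminals: A.
FIRST sets used below: FIRST(D) = { ')' }

A: nullable alternative(s) A → ε; FOLLOW(A) = { ')' }
  A → ): FIRST \ {ε} = { ')' } — overlaps FOLLOW(A) on { ')' }: CONFLICT
  A → ε: FIRST \ {ε} = { } — this is the only nullable alternative, skip
  A → D x: FIRST \ {ε} = { ')' } — overlaps FOLLOW(A) on { ')' }: CONFLICT

D, E have no nullable alternative, so no FIRST/FOLLOW check is needed there.

So the grammar has 2 FIRST/FOLLOW conflicts (marked CONFLICT above).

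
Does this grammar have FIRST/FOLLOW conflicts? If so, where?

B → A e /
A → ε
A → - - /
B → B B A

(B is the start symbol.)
Yes. A → '-' '-' '/' with FOLLOW(A) on { '-' }

A FIRST/FOLLOW conflict occurs when a non-terminal N has a nullable alternative N → β (β ⇒* ε) and another alternative N → α with FIRST(α) ∩ FOLLOW(N) ≠ ∅: on such a lookahead the parser cannot decide between expanding α and letting N vanish via β.

Nullable non-terminals: A.

A: nullable alternative(s) A → ε; FOLLOW(A) = { $, '-', 'e' }
  A → ε: FIRST \ {ε} = { } — this is the only nullable alternative, skip
  A → - - /: FIRST \ {ε} = { '-' } — overlaps FOLLOW(A) on { '-' }: CONFLICT

B has no nullable alternative, so no FIRST/FOLLOW check is needed there.

So the grammar has 1 FIRST/FOLLOW conflict (marked CONFLICT above).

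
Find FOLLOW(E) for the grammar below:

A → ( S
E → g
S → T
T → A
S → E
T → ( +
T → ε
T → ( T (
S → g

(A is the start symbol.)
{ $, '(' }

To compute FOLLOW(E), find every occurrence of E on a right-hand side N → α E β: add FIRST(β) \ {ε}, and if β is empty or nullable also add FOLLOW(N). Iterate to a fixed point.

In S → E: E is at the end, add FOLLOW(S)

The FOLLOW sets referred to above (computed the same way, to a fixed point):
  FOLLOW(S) = { $, '(' }

Taking the union: FOLLOW(E) = { $, '(' }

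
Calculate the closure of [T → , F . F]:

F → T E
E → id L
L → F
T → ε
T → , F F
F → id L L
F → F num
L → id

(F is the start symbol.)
{ [F → . F num], [F → . T E], [F → . id L L], [T → , F . F], [T → . , F F], [T → .] }

Start with: [T → , F . F]
  [T → , F . F] has the dot before F: add [F → . T E], [F → . id L L], [F → . F num]
  [F → . T E] has the dot before T: add [T → .], [T → . , F F]
No further items can be added.

CLOSURE = { [F → . F num], [F → . T E], [F → . id L L], [T → , F . F], [T → . , F F], [T → .] }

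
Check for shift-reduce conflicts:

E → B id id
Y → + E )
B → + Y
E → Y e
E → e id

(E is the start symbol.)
Yes — I11: [B → + Y .] vs [E → Y . e]

Augment with E' → E and build the canonical LR(0) collection (I0 = CLOSURE({[E' → . E]}), then GOTO on every symbol after a dot until no new states appear). It has 13 states:
  I0: { [B → . + Y], [E → . B id id], [E → . Y e], [E → . e id], [E' → . E], [Y → . + E )] }  — shift
  I1: { [B → + . Y], [B → . + Y], [E → . B id id], [E → . Y e], [E → . e id], [Y → + . E )], [Y → . + E )] }  — shift
  I2: { [E → B . id id] }  — shift
  I3: { [E' → E .] }  — accept
  I4: { [E → Y . e] }  — shift
  I5: { [E → e . id] }  — shift
  I6: { [E → e id .] }  — reduce
  I7: { [E → Y e .] }  — reduce
  I8: { [E → B id . id] }  — shift
  I9: { [E → B id id .] }  — reduce
  I10: { [Y → + E . )] }  — shift
  I11: { [B → + Y .], [E → Y . e] }  — shift, reduce
  I12: { [Y → + E ) .] }  — reduce

I11 contains reduce item [B → + Y .] and shift item [E → Y . e] — shift-reduce conflict.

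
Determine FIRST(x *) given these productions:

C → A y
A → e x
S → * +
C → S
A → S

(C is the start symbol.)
To compute FIRST(x *), process the symbols left to right:
Symbol x is a terminal. Add 'x' and stop.
FIRST(x *) = { 'x' }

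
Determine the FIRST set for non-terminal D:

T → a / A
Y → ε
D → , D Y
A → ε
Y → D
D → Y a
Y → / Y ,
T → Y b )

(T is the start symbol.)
{ ',', '/', 'a' }

To compute FIRST(D), examine every production with D on the left-hand side, reading each right-hand side left to right until a non-nullable symbol is reached.

FIRST sets of the other non-terminals involved (by the same procedure, iterated to a fixed point):
  FIRST(Y) = { ',', '/', 'a', ε }

From D → , D Y:
  - ',' is a terminal: add ',' and stop
From D → Y a:
  - Y is a non-terminal: add FIRST(Y) \ {ε} = { ',', '/', 'a' }
    Y is nullable, so continue to the next symbol
  - a is a terminal: add 'a' and stop

Collecting: FIRST(D) = { ',', '/', 'a' }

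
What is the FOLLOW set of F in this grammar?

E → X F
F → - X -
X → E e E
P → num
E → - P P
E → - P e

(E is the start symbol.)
To compute FOLLOW(F), find every occurrence of F on a right-hand side N → α F β: add FIRST(β) \ {ε}, and if β is empty or nullable also add FOLLOW(N). Iterate to a fixed point.

In E → X F: F is at the end, add FOLLOW(E)

The FOLLOW sets referred to above (computed the same way, to a fixed point):
  FOLLOW(E) = { $, '-', 'e' }

Taking the union: FOLLOW(F) = { $, '-', 'e' }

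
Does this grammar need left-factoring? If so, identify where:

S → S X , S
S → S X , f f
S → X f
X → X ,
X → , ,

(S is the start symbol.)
Yes, S has productions with common prefix 'S X ,'

Left-factoring is needed when two productions for the same non-terminal
share a common prefix on the right-hand side.

Productions for S:
  S → S X , S
  S → S X , f f
  S → X f
Productions for X:
  X → X ,
  X → , ,

Found common prefix 'S X ,' in productions for S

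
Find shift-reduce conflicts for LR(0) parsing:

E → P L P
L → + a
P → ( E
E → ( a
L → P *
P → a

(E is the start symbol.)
Augment with E' → E and build the canonical LR(0) collection (I0 = CLOSURE({[E' → . E]}), then GOTO on every symbol after a dot until no new states appear). It has 14 states:
  I0: { [E → . ( a], [E → . P L P], [E' → . E], [P → . ( E], [P → . a] }  — shift
  I1: { [E → ( . a], [E → . ( a], [E → . P L P], [P → ( . E], [P → . ( E], [P → . a] }  — shift
  I2: { [E' → E .] }  — accept
  I3: { [E → P . L P], [L → . + a], [L → . P *], [P → . ( E], [P → . a] }  — shift
  I4: { [P → a .] }  — reduce
  I5: { [E → . ( a], [E → . P L P], [P → ( . E], [P → . ( E], [P → . a] }  — shift
  I6: { [L → + . a] }  — shift
  I7: { [E → P L . P], [P → . ( E], [P → . a] }  — shift
  I8: { [L → P . *] }  — shift
  I9: { [L → P * .] }  — reduce
  I10: { [E → P L P .] }  — reduce
  I11: { [L → + a .] }  — reduce
  I12: { [P → ( E .] }  — reduce
  I13: { [E → ( a .], [P → a .] }  — 2 reduces

No state contains both a complete item and a shift item.

Answer: No shift-reduce conflicts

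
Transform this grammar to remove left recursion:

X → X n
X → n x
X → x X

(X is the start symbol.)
X → n x X'
X → x X X'
X' → n X'
X' → ε

X is directly left-recursive. The standard transformation for
  A → A α₁ | ... | A α_m | β₁ | ... | β_n
is
  A  → β₁ A' | ... | β_n A'
  A' → α₁ A' | ... | α_m A' | ε

X → n x becomes X → n x X'
X → x X becomes X → x X X'
X → X n becomes X' → n X'
Add X' → ε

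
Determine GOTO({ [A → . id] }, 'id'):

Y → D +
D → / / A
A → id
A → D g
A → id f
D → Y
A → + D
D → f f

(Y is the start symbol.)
GOTO(I, 'id') = CLOSURE({ [A → αX.β] : [A → α.Xβ] ∈ I, X = 'id' })

Items with dot before 'id', with the dot advanced:
  [A → . id] → [A → id .]
Closure adds nothing (no advanced item has the dot before a non-terminal).

GOTO = { [A → id .] }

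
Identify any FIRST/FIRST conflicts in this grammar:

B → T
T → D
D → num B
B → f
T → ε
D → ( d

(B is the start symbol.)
No FIRST/FIRST conflicts.

A FIRST/FIRST conflict occurs when two productions N → α and N → β for the same non-terminal have FIRST(α) ∩ FIRST(β) ≠ ∅ (with ε ∈ FIRST of a nullable right-hand side, so two nullable alternatives also conflict).

FIRST sets of the non-terminals at (or reachable through a nullable prefix from) the front of some alternative:
  FIRST(T) = { '(', 'num', ε }
  FIRST(D) = { '(', 'num' }

Productions for B:
  B → T: FIRST = { '(', 'num', ε }
  B → f: FIRST = { 'f' }
Productions for T:
  T → D: FIRST = { '(', 'num' }
  T → ε: FIRST = { ε }
Productions for D:
  D → num B: FIRST = { 'num' }
  D → ( d: FIRST = { '(' }

All alternatives of each non-terminal have pairwise disjoint FIRST sets.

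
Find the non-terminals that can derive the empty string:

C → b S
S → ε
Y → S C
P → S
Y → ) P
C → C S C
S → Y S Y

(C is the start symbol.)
ε-productions: S → ε
So S is immediately nullable.
P → S: every symbol on the right is nullable, so P is nullable too.
No further non-terminal can be added: every production for the remaining non-terminals contains a terminal or a non-nullable non-terminal.
Nullable = { 'P', 'S' }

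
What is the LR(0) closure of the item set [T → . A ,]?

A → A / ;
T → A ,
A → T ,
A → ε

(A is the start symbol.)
To compute CLOSURE, for each item [A → α.Bβ] where B is a non-terminal, add [B → .γ] for all productions B → γ; repeat for the newly added items until nothing changes.

Start with: [T → . A ,]
  [T → . A ,] has the dot before A: add [A → . A / ;], [A → . T ,], [A → .]
  [A → . T ,] has the dot before T: all T-items already present
No further items can be added.

CLOSURE = { [A → . A / ;], [A → . T ,], [A → .], [T → . A ,] }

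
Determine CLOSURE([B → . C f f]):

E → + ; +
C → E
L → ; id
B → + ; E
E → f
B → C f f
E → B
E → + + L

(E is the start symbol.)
{ [B → . + ; E], [B → . C f f], [C → . E], [E → . + + L], [E → . + ; +], [E → . B], [E → . f] }

To compute CLOSURE, for each item [A → α.Bβ] where B is a non-terminal, add [B → .γ] for all productions B → γ; repeat for the newly added items until nothing changes.

Start with: [B → . C f f]
  [B → . C f f] has the dot before C: add [C → . E]
  [C → . E] has the dot before E: add [E → . + ; +], [E → . f], [E → . B], [E → . + + L]
  [E → . B] has the dot before B: add [B → . + ; E]
No further items can be added.

CLOSURE = { [B → . + ; E], [B → . C f f], [C → . E], [E → . + + L], [E → . + ; +], [E → . B], [E → . f] }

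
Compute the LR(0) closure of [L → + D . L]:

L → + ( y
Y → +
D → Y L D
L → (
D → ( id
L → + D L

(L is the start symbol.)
Start with: [L → + D . L]
  [L → + D . L] has the dot before L: add [L → . + ( y], [L → . (], [L → . + D L]
No further items can be added.

CLOSURE = { [L → + D . L], [L → . (], [L → . + ( y], [L → . + D L] }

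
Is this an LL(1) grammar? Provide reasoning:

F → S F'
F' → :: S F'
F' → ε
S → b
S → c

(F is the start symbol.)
Yes, the grammar is LL(1).

A grammar is LL(1) if for each non-terminal N with multiple productions, the predict sets of those productions are pairwise disjoint, where PREDICT(N → α) = (FIRST(α) \ {ε}) ∪ (FOLLOW(N) if α ⇒* ε).

Relevant sets:
  FOLLOW(F') = { $ }

For F':
  PREDICT(F' → :: S F') = { '::' }
  PREDICT(F' → ε) = { $ }
For S:
  PREDICT(S → b) = { 'b' }
  PREDICT(S → c) = { 'c' }
F has a single production, so nothing to check there.

All predict sets are disjoint. The grammar IS LL(1).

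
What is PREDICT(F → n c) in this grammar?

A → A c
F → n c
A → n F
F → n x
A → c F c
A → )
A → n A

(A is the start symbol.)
PREDICT(F → n c) = (FIRST(RHS) \ {ε}) ∪ (FOLLOW(F) if ε ∈ FIRST(RHS), i.e. RHS ⇒* ε)
FIRST(n c) = { 'n' }
ε ∉ FIRST(n c), so FOLLOW(F) is not added.
PREDICT(F → n c) = { 'n' }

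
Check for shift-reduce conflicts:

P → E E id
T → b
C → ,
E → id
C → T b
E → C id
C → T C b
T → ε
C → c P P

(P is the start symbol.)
Yes — I0: [T → .] vs [C → . ,]; I3: [T → .] vs [C → . ,]; I5: [T → .] vs [C → . ,]; I7: [T → .] vs [C → . ,]; I9: [T → .] vs [C → . ,]

A shift-reduce conflict occurs when an LR(0) state has both:
  - a complete (reduce) item [A → α .] (dot at the end), and
  - a shift item [B → β . c γ] (dot before a terminal).

Augment with P' → P and build the canonical LR(0) collection (I0 = CLOSURE({[P' → . P]}), then GOTO on every symbol after a dot until no new states appear). It has 17 states:
  I0: { [C → . ,], [C → . T C b], [C → . T b], [C → . c P P], [E → . C id], [E → . id], [P → . E E id], [P' → . P], [T → . b], [T → .] }  — shift, reduce
  I1: { [C → , .] }  — reduce
  I2: { [E → C . id] }  — shift
  I3: { [C → . ,], [C → . T C b], [C → . T b], [C → . c P P], [E → . C id], [E → . id], [P → E . E id], [T → . b], [T → .] }  — shift, reduce
  I4: { [P' → P .] }  — accept
  I5: { [C → . ,], [C → . T C b], [C → . T b], [C → . c P P], [C → T . C b], [C → T . b], [T → . b], [T → .] }  — shift, reduce
  I6: { [T → b .] }  — reduce
  I7: { [C → . ,], [C → . T C b], [C → . T b], [C → . c P P], [C → c . P P], [E → . C id], [E → . id], [P → . E E id], [T → . b], [T → .] }  — shift, reduce
  I8: { [E → id .] }  — reduce
  I9: { [C → . ,], [C → . T C b], [C → . T b], [C → . c P P], [C → c P . P], [E → . C id], [E → . id], [P → . E E id], [T → . b], [T → .] }  — shift, reduce
  I10: { [C → c P P .] }  — reduce
  I11: { [C → T C . b] }  — shift
  I12: { [C → T b .], [T → b .] }  — 2 reduces
  I13: { [C → T C b .] }  — reduce
  I14: { [P → E E . id] }  — shift
  I15: { [P → E E id .] }  — reduce
  I16: { [E → C id .] }  — reduce

I0 contains reduce item [T → .] and shift items [C → . ,], [C → . c P P], [E → . id], [T → . b] — shift-reduce conflict.
I3 contains reduce item [T → .] and shift items [C → . ,], [C → . c P P], [E → . id], [T → . b] — shift-reduce conflict.
I5 contains reduce item [T → .] and shift items [C → . ,], [C → T . b], [C → . c P P], [T → . b] — shift-reduce conflict.
I7 contains reduce item [T → .] and shift items [C → . ,], [C → . c P P], [E → . id], [T → . b] — shift-reduce conflict.
I9 contains reduce item [T → .] and shift items [C → . ,], [C → . c P P], [E → . id], [T → . b] — shift-reduce conflict.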